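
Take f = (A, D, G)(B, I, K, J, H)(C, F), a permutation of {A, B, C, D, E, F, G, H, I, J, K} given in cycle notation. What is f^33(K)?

K lies in the 5-cycle (B, I, K, J, H).
Powers repeat with period 5 on this cycle, and 33 mod 5 = 3, so f^33(K) = f^3(K).
Stepping 3 places around the cycle: K → J → H → B.

B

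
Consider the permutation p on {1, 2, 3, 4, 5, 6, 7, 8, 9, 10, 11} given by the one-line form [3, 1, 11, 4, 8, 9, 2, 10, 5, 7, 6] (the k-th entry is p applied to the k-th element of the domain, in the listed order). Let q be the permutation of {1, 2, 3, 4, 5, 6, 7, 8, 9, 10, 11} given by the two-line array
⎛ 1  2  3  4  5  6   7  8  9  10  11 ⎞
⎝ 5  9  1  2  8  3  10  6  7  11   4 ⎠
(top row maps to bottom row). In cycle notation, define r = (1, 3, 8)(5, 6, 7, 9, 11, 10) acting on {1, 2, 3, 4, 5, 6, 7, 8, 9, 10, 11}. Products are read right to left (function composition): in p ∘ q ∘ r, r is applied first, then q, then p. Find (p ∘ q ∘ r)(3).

Chase 3: r(3) = 8; q(8) = 6; p(6) = 9. Hence (p ∘ q ∘ r)(3) = 9.

9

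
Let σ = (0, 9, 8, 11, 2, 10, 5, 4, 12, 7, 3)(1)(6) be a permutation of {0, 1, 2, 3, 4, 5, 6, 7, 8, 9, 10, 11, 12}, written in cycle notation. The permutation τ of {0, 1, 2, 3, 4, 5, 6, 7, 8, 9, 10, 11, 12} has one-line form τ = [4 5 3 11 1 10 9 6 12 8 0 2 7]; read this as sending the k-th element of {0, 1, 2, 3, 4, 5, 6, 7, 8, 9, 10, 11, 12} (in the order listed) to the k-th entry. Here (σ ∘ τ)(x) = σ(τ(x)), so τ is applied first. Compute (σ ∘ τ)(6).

τ(6) = 9, then σ(9) = 8; composing gives (σ ∘ τ)(6) = 8.

8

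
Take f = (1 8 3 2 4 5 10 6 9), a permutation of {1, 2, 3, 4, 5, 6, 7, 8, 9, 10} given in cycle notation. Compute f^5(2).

9

2 lies in the 9-cycle (1 8 3 2 4 5 10 6 9).
Stepping 5 places around the cycle: 2 → 4 → 5 → 10 → 6 → 9.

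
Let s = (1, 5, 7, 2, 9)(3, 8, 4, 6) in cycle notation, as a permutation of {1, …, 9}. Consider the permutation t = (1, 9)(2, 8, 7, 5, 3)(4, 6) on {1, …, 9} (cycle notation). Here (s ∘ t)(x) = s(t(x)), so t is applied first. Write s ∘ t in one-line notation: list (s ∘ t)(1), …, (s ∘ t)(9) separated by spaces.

(s ∘ t)(x) = s(t(x)). Computing each image: s(t(1)) = s(9) = 1, s(t(2)) = s(8) = 4, s(t(3)) = s(2) = 9, s(t(4)) = s(6) = 3, s(t(5)) = s(3) = 8, s(t(6)) = s(4) = 6, s(t(7)) = s(5) = 7, s(t(8)) = s(7) = 2, s(t(9)) = s(1) = 5.
Hence s ∘ t = [1 4 9 3 8 6 7 2 5].

1 4 9 3 8 6 7 2 5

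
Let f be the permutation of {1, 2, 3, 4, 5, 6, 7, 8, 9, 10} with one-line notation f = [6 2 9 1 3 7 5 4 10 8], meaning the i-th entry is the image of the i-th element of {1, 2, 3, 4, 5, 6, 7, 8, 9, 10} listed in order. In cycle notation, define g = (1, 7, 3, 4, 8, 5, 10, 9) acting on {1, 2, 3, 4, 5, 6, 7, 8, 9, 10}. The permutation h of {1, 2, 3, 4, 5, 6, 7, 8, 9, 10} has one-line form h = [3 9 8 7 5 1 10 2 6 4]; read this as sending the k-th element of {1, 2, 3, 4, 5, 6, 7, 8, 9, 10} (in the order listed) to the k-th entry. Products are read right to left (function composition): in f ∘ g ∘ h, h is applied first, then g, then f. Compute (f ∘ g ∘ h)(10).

(f ∘ g ∘ h)(10) = f(g(h(10))). h(10) = 4, then g(4) = 8, then f(8) = 4, so the result is 4.

4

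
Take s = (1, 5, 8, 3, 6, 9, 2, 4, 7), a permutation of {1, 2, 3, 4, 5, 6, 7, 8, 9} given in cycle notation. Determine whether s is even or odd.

The cycle lengths are 9.
A cycle is odd iff its length is even; s has 0 even-length cycles, so sgn(s) = (−1)^0 and s is even.

even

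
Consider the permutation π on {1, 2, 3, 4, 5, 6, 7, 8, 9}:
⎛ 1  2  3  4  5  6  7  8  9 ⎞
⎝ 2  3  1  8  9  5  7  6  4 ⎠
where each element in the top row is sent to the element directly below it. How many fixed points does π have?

The fixed points (elements with π(x) = x) are {7}, so there is 1.

1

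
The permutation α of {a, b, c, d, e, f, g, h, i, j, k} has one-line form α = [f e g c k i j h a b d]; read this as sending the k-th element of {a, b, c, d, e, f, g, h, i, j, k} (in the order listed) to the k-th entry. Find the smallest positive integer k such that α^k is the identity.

21

Decomposing into disjoint cycles gives cycle lengths 7, 3, 1.
The order of α is the least common multiple of its cycle lengths: lcm(7, 3) = 21.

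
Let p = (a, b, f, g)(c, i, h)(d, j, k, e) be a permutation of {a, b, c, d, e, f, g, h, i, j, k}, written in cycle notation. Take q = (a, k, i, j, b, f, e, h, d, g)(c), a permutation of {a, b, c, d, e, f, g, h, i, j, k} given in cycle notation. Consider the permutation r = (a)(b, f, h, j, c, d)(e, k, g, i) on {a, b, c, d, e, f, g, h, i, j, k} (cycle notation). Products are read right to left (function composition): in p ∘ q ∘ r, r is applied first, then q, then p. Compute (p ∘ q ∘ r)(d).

g

Apply the permutations in order: r(d) = b, then q(b) = f, then p(f) = g. So (p ∘ q ∘ r)(d) = g.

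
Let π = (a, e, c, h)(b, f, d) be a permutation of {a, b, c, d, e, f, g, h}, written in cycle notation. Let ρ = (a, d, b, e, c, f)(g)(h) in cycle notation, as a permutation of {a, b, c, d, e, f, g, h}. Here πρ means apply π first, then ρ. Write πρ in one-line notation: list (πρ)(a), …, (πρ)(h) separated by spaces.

Chase each element through π then ρ: a → e → c; b → f → a; c → h → h; d → b → e; e → c → f; f → d → b; g → g → g; h → a → d.
Collecting the images, πρ = [c a h e f b g d].

c a h e f b g d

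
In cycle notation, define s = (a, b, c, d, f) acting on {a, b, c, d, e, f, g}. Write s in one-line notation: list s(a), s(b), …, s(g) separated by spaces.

Each element maps to the next entry in its cycle (wrapping to the front): a→b, b→c, c→d, d→f, e→e, f→a, g→g.
Listing these in domain order gives b c d f e a g.

b c d f e a g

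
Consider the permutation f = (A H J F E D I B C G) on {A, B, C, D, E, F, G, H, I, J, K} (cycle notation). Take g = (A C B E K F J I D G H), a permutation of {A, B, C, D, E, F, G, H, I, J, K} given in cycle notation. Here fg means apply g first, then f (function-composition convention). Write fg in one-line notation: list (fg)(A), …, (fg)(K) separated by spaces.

G D C A K F J H I B E

(fg)(x) = f(g(x)). Computing each image: f(g(A)) = f(C) = G, f(g(B)) = f(E) = D, f(g(C)) = f(B) = C, f(g(D)) = f(G) = A, f(g(E)) = f(K) = K, f(g(F)) = f(J) = F, f(g(G)) = f(H) = J, f(g(H)) = f(A) = H, f(g(I)) = f(D) = I, f(g(J)) = f(I) = B, f(g(K)) = f(F) = E.
Hence fg = [G D C A K F J H I B E].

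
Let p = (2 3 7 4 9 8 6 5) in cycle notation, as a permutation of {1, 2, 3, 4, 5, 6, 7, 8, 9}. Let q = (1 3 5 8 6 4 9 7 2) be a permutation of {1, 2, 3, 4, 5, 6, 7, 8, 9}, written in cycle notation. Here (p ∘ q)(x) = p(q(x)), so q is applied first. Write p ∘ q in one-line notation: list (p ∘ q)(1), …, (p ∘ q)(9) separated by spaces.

7 1 2 8 6 9 3 5 4

(p ∘ q)(x) = p(q(x)). Computing each image: p(q(1)) = p(3) = 7, p(q(2)) = p(1) = 1, p(q(3)) = p(5) = 2, p(q(4)) = p(9) = 8, p(q(5)) = p(8) = 6, p(q(6)) = p(4) = 9, p(q(7)) = p(2) = 3, p(q(8)) = p(6) = 5, p(q(9)) = p(7) = 4.
Hence p ∘ q = [7 1 2 8 6 9 3 5 4].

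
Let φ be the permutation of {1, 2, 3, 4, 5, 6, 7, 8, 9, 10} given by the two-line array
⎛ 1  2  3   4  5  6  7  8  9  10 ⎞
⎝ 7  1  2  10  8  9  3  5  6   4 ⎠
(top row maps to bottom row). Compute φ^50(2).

7

Tracing 2 → 1 → … returns to 2 after 4 steps, so 2 lies in a 4-cycle (1, 7, 3, 2).
On a 4-cycle, φ^4 is the identity, so φ^50 = φ^2 there (50 ≡ 2 mod 4).
Stepping 2 places around the cycle: 2 → 1 → 7.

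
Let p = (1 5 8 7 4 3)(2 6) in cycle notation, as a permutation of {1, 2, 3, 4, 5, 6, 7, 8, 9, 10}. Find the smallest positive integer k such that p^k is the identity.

6

The disjoint cycles have lengths 6, 2, 1, 1.
Since disjoint cycles commute, ord(p) = lcm(6, 2) = 6.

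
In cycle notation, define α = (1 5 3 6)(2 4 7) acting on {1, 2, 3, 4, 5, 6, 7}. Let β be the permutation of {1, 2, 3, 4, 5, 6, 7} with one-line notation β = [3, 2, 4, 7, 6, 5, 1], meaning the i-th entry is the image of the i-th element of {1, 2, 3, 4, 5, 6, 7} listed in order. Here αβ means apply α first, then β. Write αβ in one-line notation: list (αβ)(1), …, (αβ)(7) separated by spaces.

6 7 5 1 4 3 2

(αβ)(x) = β(α(x)). Computing each image: β(α(1)) = β(5) = 6, β(α(2)) = β(4) = 7, β(α(3)) = β(6) = 5, β(α(4)) = β(7) = 1, β(α(5)) = β(3) = 4, β(α(6)) = β(1) = 3, β(α(7)) = β(2) = 2.
Hence αβ = [6 7 5 1 4 3 2].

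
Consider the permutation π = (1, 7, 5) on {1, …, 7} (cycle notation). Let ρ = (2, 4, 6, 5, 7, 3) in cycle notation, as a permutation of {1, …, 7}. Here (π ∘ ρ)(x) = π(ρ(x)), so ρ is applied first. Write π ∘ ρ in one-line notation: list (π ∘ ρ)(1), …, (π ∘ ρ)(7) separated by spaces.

(π ∘ ρ)(x) = π(ρ(x)). Computing each image: π(ρ(1)) = π(1) = 7, π(ρ(2)) = π(4) = 4, π(ρ(3)) = π(2) = 2, π(ρ(4)) = π(6) = 6, π(ρ(5)) = π(7) = 5, π(ρ(6)) = π(5) = 1, π(ρ(7)) = π(3) = 3.
Hence π ∘ ρ = [7 4 2 6 5 1 3].

7 4 2 6 5 1 3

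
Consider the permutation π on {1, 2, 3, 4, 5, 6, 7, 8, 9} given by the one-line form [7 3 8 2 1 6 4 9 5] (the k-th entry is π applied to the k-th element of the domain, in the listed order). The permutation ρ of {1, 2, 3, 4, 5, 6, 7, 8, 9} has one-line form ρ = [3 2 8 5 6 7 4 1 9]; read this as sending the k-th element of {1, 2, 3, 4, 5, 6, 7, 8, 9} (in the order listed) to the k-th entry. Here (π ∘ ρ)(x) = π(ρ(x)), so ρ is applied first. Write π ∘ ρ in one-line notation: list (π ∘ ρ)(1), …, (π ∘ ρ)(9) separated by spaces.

(π ∘ ρ)(x) = π(ρ(x)). Computing each image: π(ρ(1)) = π(3) = 8, π(ρ(2)) = π(2) = 3, π(ρ(3)) = π(8) = 9, π(ρ(4)) = π(5) = 1, π(ρ(5)) = π(6) = 6, π(ρ(6)) = π(7) = 4, π(ρ(7)) = π(4) = 2, π(ρ(8)) = π(1) = 7, π(ρ(9)) = π(9) = 5.
Hence π ∘ ρ = [8 3 9 1 6 4 2 7 5].

8 3 9 1 6 4 2 7 5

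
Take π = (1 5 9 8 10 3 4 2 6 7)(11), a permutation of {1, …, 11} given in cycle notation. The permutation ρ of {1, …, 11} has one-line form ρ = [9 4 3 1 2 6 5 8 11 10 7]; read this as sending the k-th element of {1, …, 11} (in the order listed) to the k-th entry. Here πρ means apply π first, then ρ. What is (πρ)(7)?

(πρ)(7) = ρ(π(7)). π(7) = 1, then ρ(1) = 9. So (πρ)(7) = 9.

9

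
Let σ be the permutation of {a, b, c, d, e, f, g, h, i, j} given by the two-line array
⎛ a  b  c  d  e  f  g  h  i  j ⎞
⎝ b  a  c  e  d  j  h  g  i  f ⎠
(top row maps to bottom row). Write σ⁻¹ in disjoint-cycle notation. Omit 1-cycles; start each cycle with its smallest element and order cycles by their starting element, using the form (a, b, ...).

First write σ in disjoint cycles: (a, b)(d, e)(f, j)(g, h).
The inverse reverses every cycle; in canonical form, σ⁻¹ = (a, b)(d, e)(f, j)(g, h).

(a, b)(d, e)(f, j)(g, h)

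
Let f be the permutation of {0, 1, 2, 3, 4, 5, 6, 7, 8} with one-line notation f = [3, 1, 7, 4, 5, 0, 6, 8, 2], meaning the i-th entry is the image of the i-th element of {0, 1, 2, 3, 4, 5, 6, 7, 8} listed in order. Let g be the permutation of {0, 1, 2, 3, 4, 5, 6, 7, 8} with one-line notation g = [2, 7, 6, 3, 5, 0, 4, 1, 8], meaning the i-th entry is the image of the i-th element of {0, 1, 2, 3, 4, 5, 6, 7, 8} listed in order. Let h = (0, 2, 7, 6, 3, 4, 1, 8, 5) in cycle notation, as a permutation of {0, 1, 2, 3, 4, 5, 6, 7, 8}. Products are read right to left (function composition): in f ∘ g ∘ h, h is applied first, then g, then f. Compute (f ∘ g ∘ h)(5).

(f ∘ g ∘ h)(5) = f(g(h(5))). h(5) = 0, then g(0) = 2, then f(2) = 7, so the result is 7.

7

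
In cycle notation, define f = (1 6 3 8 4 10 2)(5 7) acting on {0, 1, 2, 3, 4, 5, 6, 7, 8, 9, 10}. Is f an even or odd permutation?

odd

The cycle lengths are 7, 2, 1, 1.
A cycle is odd iff its length is even; f has 1 even-length cycle, so sgn(f) = (−1)^1 and f is odd.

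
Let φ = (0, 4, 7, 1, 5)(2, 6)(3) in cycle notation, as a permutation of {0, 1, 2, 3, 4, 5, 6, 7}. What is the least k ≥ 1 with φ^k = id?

10

The disjoint cycles have lengths 5, 2, 1.
Since disjoint cycles commute, ord(φ) = lcm(5, 2) = 10.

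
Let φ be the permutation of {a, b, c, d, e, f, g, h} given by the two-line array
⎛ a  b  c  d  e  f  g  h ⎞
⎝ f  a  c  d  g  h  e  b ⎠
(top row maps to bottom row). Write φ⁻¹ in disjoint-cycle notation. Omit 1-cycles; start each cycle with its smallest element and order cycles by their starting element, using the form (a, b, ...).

(a, b, h, f)(e, g)

First write φ in disjoint cycles: (a, f, h, b)(e, g).
The inverse reverses every cycle; in canonical form, φ⁻¹ = (a, b, h, f)(e, g).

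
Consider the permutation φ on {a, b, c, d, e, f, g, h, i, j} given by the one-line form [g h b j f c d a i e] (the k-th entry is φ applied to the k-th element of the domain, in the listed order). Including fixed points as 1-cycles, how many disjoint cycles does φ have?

2

The cycle decomposition is (a g d j e f c b h)(i), which has 2 cycles (counting 1-cycles).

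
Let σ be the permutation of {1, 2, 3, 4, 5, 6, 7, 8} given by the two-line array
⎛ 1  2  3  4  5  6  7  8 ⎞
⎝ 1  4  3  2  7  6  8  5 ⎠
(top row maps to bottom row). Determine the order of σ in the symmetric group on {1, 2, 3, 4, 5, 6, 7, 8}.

The disjoint-cycle form of σ has cycle lengths 3, 2, 1, 1, 1.
The order of σ is the least common multiple of its cycle lengths: lcm(3, 2) = 6.

6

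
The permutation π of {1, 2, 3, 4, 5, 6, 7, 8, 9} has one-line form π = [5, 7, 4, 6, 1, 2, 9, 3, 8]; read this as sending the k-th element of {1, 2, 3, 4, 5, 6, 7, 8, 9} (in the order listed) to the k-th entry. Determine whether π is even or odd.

odd

In disjoint-cycle form the cycle lengths are 7, 2.
A cycle of length ℓ contributes ℓ−1 transpositions, so π is a product of 6 + 1 = 7 transpositions — odd.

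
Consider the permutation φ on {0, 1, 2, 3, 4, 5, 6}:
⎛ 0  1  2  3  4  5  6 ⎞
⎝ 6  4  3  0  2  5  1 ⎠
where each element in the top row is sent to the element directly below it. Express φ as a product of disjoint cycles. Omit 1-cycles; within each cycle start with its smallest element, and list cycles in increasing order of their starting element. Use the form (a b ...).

(0 6 1 4 2 3)

Start at 0 and follow images: 0 → 6 → 1 → 4 → 2 → 3 → 0, giving the cycle (0 6 1 4 2 3).
Continuing from each remaining unvisited element yields (0 6 1 4 2 3).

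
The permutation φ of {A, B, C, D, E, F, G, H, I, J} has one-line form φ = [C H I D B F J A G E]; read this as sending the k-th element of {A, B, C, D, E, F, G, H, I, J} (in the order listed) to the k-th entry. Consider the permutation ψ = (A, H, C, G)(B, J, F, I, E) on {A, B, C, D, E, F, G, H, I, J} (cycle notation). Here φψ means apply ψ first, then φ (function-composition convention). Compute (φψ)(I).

B

(φψ)(I) = φ(ψ(I)). ψ(I) = E, then φ(E) = B. So (φψ)(I) = B.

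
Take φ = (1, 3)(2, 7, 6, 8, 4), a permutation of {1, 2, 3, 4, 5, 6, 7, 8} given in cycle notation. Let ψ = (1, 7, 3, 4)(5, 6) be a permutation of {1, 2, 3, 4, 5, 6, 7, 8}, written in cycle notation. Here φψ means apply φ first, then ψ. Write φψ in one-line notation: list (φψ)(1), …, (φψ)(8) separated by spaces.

4 3 7 2 6 8 5 1

(φψ)(x) = ψ(φ(x)). Computing each image: ψ(φ(1)) = ψ(3) = 4, ψ(φ(2)) = ψ(7) = 3, ψ(φ(3)) = ψ(1) = 7, ψ(φ(4)) = ψ(2) = 2, ψ(φ(5)) = ψ(5) = 6, ψ(φ(6)) = ψ(8) = 8, ψ(φ(7)) = ψ(6) = 5, ψ(φ(8)) = ψ(4) = 1.
Hence φψ = [4 3 7 2 6 8 5 1].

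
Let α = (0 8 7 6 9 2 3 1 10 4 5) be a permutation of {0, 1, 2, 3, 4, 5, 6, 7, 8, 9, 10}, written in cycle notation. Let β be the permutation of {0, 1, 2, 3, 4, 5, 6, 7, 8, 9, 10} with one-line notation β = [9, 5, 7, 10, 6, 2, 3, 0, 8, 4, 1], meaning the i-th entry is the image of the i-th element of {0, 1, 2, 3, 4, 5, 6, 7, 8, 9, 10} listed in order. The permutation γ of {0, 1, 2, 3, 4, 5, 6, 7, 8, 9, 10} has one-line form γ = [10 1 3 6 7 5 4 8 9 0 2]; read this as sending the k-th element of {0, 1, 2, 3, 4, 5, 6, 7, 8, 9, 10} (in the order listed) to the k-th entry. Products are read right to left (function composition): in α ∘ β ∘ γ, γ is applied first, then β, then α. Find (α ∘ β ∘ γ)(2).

4

Chase 2: γ(2) = 3; β(3) = 10; α(10) = 4. Hence (α ∘ β ∘ γ)(2) = 4.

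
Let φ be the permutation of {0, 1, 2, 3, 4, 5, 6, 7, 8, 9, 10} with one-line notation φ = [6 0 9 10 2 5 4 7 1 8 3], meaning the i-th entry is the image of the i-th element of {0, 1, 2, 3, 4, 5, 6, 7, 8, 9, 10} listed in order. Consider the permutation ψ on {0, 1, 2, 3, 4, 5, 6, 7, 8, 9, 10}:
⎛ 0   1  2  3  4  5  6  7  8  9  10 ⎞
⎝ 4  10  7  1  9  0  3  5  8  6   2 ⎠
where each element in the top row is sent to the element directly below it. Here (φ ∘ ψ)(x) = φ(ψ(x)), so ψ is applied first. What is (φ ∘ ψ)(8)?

1

First apply ψ: ψ(8) = 8, then φ(8) = 1. Thus (φ ∘ ψ)(8) = 1.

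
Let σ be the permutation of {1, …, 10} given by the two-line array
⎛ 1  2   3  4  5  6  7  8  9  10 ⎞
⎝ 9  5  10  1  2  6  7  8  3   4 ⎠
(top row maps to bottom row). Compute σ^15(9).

Tracing 9 → 3 → … returns to 9 after 5 steps, so 9 lies in a 5-cycle (1, 9, 3, 10, 4).
Since the cycle has length 5, σ^15 acts on it the same as σ^0 (15 mod 5 = 0).
So σ^15(9) = 9.

9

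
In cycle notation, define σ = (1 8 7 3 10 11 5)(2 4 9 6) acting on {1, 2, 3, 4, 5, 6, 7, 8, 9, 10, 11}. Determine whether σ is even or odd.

The cycle lengths are 7, 4.
A cycle is odd iff its length is even; σ has 1 even-length cycle, so sgn(σ) = (−1)^1 and σ is odd.

odd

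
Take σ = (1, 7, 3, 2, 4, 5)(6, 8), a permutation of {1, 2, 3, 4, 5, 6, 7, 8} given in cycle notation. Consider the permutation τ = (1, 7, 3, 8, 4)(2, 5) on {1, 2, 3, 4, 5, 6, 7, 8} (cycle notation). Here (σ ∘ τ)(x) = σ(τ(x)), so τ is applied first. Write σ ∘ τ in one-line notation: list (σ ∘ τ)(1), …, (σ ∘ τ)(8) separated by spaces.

For each element, apply τ then σ: 1 → 7 → 3; 2 → 5 → 1; 3 → 8 → 6; 4 → 1 → 7; 5 → 2 → 4; 6 → 6 → 8; 7 → 3 → 2; 8 → 4 → 5.
Collecting the images, σ ∘ τ = [3 1 6 7 4 8 2 5].

3 1 6 7 4 8 2 5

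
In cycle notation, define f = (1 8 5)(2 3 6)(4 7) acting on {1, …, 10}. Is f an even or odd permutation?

The cycle lengths are 3, 3, 2, 1, 1.
A cycle is odd iff its length is even; f has 1 even-length cycle, so sgn(f) = (−1)^1 and f is odd.

odd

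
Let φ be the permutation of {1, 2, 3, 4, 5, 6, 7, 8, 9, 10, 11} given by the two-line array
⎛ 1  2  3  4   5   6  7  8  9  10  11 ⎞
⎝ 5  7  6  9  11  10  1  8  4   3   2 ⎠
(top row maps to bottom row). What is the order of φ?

The disjoint-cycle form of φ has cycle lengths 5, 3, 2, 1.
The order is lcm(5, 3, 2) = 30.

30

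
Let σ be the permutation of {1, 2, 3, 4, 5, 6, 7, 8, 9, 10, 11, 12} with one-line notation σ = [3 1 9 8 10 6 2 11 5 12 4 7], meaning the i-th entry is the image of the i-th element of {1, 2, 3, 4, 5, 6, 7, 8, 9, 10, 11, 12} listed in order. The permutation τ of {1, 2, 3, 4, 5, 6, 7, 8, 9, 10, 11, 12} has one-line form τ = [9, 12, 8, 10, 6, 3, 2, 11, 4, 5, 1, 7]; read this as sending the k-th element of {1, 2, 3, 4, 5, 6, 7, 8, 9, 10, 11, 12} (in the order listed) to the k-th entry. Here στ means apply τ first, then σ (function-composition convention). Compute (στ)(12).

First apply τ: τ(12) = 7, then σ(7) = 2. Thus (στ)(12) = 2.

2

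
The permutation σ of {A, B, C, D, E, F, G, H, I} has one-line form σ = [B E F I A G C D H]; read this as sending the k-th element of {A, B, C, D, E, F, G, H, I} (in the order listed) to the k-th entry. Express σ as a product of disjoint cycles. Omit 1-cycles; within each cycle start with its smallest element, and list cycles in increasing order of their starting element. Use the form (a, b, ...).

(A, B, E)(C, F, G)(D, I, H)

From A: A → B → E → A, closing the cycle (A, B, E).
Continuing from each remaining unvisited element yields (A, B, E)(C, F, G)(D, I, H).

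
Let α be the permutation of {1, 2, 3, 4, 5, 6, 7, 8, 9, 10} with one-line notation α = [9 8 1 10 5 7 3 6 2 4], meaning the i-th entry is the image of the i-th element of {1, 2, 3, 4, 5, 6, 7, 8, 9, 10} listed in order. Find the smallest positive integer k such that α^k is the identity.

The disjoint-cycle form of α has cycle lengths 7, 2, 1.
The order is lcm(7, 2) = 14.

14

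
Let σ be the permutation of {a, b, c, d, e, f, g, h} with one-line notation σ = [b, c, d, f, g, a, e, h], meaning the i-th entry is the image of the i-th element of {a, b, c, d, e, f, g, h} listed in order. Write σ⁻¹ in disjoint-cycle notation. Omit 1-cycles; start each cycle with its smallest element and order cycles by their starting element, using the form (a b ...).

(a f d c b)(e g)

The cycle decomposition of σ is (a b c d f)(e g).
Reversing each cycle (and rotating so the smallest element leads) gives σ⁻¹ = (a f d c b)(e g).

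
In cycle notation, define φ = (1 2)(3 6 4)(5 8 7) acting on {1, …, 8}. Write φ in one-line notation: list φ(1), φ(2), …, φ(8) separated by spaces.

Each element maps to the next entry in its cycle (wrapping to the front): 1→2, 2→1, 3→6, 4→3, 5→8, 6→4, 7→5, 8→7.
So the one-line form is 2 1 6 3 8 4 5 7.

2 1 6 3 8 4 5 7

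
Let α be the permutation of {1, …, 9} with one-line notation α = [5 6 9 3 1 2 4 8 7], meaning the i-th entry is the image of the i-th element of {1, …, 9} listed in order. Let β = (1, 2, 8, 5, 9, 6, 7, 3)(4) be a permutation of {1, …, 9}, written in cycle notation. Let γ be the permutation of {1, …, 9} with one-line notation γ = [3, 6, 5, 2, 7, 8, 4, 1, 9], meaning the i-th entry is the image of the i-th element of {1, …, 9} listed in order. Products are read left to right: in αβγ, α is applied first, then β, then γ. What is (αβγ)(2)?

4

Chase 2: α(2) = 6; β(6) = 7; γ(7) = 4. Hence (αβγ)(2) = 4.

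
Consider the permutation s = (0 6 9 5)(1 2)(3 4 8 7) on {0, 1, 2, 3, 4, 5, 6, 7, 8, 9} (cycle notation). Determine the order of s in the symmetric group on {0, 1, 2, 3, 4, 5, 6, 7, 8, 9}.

The cycle type of s is (4, 4, 2).
The order is lcm(4, 4, 2) = 4.

4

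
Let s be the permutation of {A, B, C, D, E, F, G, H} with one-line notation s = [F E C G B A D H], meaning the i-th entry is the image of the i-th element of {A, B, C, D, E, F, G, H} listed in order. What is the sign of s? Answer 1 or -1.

-1

In disjoint-cycle form the cycle lengths are 2, 2, 2, 1, 1.
A cycle is odd iff its length is even; s has 3 even-length cycles, so sgn(s) = (−1)^3 and s is odd.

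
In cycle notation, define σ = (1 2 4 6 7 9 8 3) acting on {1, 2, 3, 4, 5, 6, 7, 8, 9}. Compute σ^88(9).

9 lies in the 8-cycle (1 2 4 6 7 9 8 3).
Since the cycle has length 8, σ^88 acts on it the same as σ^0 (88 mod 8 = 0).
So σ^88(9) = 9.

9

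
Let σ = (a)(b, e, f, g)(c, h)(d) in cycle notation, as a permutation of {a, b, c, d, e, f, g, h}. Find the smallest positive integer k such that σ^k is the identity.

The disjoint cycles have lengths 4, 2, 1, 1.
Since disjoint cycles commute, ord(σ) = lcm(4, 2) = 4.

4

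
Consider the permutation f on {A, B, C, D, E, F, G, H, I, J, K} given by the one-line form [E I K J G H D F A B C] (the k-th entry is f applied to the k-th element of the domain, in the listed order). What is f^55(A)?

I

Tracing A → E → … returns to A after 7 steps, so A lies in a 7-cycle (A, E, G, D, J, B, I).
Powers repeat with period 7 on this cycle, and 55 mod 7 = 6, so f^55(A) = f^6(A).
Advancing 6 steps from A: A → E → G → D → J → B → I.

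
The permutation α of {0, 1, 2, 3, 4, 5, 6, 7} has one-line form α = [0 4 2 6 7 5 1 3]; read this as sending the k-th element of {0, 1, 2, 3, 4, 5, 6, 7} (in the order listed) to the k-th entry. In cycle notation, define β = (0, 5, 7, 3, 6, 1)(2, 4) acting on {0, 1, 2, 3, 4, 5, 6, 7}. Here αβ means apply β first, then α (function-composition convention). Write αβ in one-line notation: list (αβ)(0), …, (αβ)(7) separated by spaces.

For each element, apply β then α: 0 → 5 → 5; 1 → 0 → 0; 2 → 4 → 7; 3 → 6 → 1; 4 → 2 → 2; 5 → 7 → 3; 6 → 1 → 4; 7 → 3 → 6.
Collecting the images, αβ = [5 0 7 1 2 3 4 6].

5 0 7 1 2 3 4 6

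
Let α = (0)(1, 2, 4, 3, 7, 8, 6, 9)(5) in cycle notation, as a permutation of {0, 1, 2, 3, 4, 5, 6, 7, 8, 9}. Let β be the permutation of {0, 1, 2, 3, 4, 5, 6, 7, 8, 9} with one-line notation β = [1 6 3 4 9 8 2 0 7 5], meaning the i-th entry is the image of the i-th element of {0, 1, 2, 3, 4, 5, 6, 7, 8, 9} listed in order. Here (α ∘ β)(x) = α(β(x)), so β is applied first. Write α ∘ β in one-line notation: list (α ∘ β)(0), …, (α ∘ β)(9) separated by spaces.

2 9 7 3 1 6 4 0 8 5

Chase each element through β then α: 0 → 1 → 2; 1 → 6 → 9; 2 → 3 → 7; 3 → 4 → 3; 4 → 9 → 1; 5 → 8 → 6; 6 → 2 → 4; 7 → 0 → 0; 8 → 7 → 8; 9 → 5 → 5.
Collecting the images, α ∘ β = [2 9 7 3 1 6 4 0 8 5].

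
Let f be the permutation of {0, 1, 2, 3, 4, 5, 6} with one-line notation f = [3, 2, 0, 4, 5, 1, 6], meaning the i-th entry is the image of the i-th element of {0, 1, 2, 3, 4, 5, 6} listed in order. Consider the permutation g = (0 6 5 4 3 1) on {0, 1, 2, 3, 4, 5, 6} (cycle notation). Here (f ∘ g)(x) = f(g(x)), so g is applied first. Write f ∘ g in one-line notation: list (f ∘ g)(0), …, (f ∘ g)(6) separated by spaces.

(f ∘ g)(x) = f(g(x)). Computing each image: f(g(0)) = f(6) = 6, f(g(1)) = f(0) = 3, f(g(2)) = f(2) = 0, f(g(3)) = f(1) = 2, f(g(4)) = f(3) = 4, f(g(5)) = f(4) = 5, f(g(6)) = f(5) = 1.
Hence f ∘ g = [6 3 0 2 4 5 1].

6 3 0 2 4 5 1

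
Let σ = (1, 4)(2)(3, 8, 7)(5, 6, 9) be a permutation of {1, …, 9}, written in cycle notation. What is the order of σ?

6

The cycle type of σ is (3, 3, 2, 1).
The order is lcm(3, 3, 2) = 6.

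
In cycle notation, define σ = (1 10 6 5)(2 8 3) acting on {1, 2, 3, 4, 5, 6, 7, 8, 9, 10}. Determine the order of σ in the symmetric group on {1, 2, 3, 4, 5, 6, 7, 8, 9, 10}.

The cycle type of σ is (4, 3, 1, 1, 1).
Since disjoint cycles commute, ord(σ) = lcm(4, 3) = 12.

12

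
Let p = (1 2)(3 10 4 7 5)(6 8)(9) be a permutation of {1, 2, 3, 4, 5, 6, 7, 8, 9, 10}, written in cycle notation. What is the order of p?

10

The cycle type of p is (5, 2, 2, 1).
The order of p is the least common multiple of its cycle lengths: lcm(5, 2, 2) = 10.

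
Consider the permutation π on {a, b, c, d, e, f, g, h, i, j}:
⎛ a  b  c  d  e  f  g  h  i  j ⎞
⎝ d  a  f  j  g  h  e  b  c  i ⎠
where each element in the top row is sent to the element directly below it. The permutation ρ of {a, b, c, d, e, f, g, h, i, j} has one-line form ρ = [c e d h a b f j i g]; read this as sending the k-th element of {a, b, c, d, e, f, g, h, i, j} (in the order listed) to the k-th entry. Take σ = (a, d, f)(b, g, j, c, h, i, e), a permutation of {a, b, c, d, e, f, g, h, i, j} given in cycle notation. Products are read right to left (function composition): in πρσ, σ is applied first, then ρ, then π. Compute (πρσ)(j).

j

Chase j: σ(j) = c; ρ(c) = d; π(d) = j. Hence (πρσ)(j) = j.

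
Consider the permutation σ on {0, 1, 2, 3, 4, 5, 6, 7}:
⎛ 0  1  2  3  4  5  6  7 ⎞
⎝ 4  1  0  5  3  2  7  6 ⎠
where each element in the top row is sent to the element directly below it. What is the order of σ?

10

Writing σ as disjoint cycles, the cycle lengths are 5, 2, 1.
The order of σ is the least common multiple of its cycle lengths: lcm(5, 2) = 10.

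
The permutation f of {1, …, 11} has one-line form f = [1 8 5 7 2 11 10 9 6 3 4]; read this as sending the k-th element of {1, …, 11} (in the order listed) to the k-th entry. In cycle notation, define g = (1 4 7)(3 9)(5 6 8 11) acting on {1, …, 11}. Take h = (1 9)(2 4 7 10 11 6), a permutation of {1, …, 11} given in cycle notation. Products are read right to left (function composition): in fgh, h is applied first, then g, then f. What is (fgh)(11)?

(fgh)(11) = f(g(h(11))). h(11) = 6, then g(6) = 8, then f(8) = 9, so the result is 9.

9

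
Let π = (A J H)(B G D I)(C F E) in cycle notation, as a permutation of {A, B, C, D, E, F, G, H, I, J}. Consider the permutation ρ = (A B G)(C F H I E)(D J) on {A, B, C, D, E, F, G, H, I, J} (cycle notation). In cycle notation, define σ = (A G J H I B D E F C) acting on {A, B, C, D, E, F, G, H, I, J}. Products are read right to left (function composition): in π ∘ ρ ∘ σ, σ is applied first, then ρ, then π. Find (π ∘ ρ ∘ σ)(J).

B

(π ∘ ρ ∘ σ)(J) = π(ρ(σ(J))). σ(J) = H, then ρ(H) = I, then π(I) = B, so the result is B.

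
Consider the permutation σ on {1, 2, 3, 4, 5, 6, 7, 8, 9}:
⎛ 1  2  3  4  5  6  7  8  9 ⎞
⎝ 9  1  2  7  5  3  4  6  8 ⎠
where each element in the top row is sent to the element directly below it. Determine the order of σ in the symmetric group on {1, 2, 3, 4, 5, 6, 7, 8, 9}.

6

The disjoint-cycle form of σ has cycle lengths 6, 2, 1.
The order of σ is the least common multiple of its cycle lengths: lcm(6, 2) = 6.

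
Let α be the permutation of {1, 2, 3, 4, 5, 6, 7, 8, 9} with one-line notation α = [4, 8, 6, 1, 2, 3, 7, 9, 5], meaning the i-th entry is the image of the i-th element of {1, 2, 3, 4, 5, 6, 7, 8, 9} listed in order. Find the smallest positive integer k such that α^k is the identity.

Writing α as disjoint cycles, the cycle lengths are 4, 2, 2, 1.
The order of α is the least common multiple of its cycle lengths: lcm(4, 2, 2) = 4.

4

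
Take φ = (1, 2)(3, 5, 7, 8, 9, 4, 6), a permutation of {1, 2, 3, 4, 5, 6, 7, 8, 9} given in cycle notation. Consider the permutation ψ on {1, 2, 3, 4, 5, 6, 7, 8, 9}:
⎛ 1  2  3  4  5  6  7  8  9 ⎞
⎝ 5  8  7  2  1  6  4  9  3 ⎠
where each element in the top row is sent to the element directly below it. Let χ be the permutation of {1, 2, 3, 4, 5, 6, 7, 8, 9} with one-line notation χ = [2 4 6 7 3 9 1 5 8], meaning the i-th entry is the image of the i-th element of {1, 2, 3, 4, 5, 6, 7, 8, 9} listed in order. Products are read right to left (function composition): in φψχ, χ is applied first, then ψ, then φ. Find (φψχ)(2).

(φψχ)(2) = φ(ψ(χ(2))). χ(2) = 4, then ψ(4) = 2, then φ(2) = 1, so the result is 1.

1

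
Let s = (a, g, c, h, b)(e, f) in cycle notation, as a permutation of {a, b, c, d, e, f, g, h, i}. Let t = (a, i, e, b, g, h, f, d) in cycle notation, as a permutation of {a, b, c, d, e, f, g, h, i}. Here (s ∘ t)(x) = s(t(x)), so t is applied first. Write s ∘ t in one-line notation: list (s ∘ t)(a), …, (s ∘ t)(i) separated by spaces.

i c h g a d b e f

(s ∘ t)(x) = s(t(x)). Computing each image: s(t(a)) = s(i) = i, s(t(b)) = s(g) = c, s(t(c)) = s(c) = h, s(t(d)) = s(a) = g, s(t(e)) = s(b) = a, s(t(f)) = s(d) = d, s(t(g)) = s(h) = b, s(t(h)) = s(f) = e, s(t(i)) = s(e) = f.
Hence s ∘ t = [i c h g a d b e f].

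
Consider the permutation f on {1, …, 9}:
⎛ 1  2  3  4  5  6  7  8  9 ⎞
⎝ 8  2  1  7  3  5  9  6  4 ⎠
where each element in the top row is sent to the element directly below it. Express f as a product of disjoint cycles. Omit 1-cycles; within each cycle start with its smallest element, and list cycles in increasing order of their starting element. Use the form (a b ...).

(1 8 6 5 3)(4 7 9)

Iterating f from 1 gives 1 → 8 → 6 → 5 → 3 → 1; that is the 5-cycle (1 8 6 5 3).
Continuing from each remaining unvisited element yields (1 8 6 5 3)(4 7 9).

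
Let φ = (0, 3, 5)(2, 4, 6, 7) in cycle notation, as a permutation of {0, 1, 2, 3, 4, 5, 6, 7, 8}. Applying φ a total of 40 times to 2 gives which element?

2

2 lies in the 4-cycle (2, 4, 6, 7).
Powers repeat with period 4 on this cycle, and 40 mod 4 = 0, so φ^40(2) = φ^0(2).
So φ^40(2) = 2.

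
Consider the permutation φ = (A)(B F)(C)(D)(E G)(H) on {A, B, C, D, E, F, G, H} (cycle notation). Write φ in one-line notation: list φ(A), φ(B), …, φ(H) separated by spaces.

A F C D G B E H

Each element maps to the next entry in its cycle (wrapping to the front): A↦A, B↦F, C↦C, D↦D, E↦G, F↦B, G↦E, H↦H.
Listing these in domain order gives A F C D G B E H.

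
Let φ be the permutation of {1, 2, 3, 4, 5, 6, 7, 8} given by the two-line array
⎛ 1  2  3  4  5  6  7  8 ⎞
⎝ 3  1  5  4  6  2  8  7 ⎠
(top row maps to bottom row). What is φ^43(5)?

Tracing 5 → 6 → … returns to 5 after 5 steps, so 5 lies in a 5-cycle (1 3 5 6 2).
Powers repeat with period 5 on this cycle, and 43 mod 5 = 3, so φ^43(5) = φ^3(5).
Stepping 3 places around the cycle: 5 → 6 → 2 → 1.

1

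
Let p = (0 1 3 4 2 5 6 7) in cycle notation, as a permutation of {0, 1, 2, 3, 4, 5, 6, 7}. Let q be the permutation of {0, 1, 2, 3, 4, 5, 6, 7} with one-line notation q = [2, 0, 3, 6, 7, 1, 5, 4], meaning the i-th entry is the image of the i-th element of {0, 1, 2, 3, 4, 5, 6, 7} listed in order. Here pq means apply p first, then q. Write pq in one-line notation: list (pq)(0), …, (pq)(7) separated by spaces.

Chase each element through p then q: 0 → 1 → 0; 1 → 3 → 6; 2 → 5 → 1; 3 → 4 → 7; 4 → 2 → 3; 5 → 6 → 5; 6 → 7 → 4; 7 → 0 → 2.
So pq in one-line form is 0 6 1 7 3 5 4 2.

0 6 1 7 3 5 4 2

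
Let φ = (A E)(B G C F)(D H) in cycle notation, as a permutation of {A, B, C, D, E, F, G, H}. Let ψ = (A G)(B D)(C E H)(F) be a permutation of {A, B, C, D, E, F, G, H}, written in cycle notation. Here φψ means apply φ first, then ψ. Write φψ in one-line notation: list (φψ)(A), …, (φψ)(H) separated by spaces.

Chase each element through φ then ψ: A → E → H; B → G → A; C → F → F; D → H → C; E → A → G; F → B → D; G → C → E; H → D → B.
Collecting the images, φψ = [H A F C G D E B].

H A F C G D E B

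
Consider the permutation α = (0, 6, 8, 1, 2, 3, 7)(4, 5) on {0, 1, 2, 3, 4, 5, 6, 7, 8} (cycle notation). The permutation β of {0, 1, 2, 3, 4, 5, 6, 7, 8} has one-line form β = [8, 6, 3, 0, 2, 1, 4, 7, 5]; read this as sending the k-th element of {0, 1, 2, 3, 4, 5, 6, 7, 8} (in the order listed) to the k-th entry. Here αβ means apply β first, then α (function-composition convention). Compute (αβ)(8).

4

First apply β: β(8) = 5, then α(5) = 4. Thus (αβ)(8) = 4.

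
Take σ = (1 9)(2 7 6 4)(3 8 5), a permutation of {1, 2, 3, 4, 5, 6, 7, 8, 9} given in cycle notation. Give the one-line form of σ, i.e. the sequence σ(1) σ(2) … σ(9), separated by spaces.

Reading each image from the cycles: 1→9, 2→7, 3→8, 4→2, 5→3, 6→4, 7→6, 8→5, 9→1.
Listing these in domain order gives 9 7 8 2 3 4 6 5 1.

9 7 8 2 3 4 6 5 1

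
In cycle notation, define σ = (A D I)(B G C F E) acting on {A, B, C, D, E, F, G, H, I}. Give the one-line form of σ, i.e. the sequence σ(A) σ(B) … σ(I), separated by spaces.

Each element maps to the next entry in its cycle (wrapping to the front): A→D, B→G, C→F, D→I, E→B, F→E, G→C, H→H, I→A.
Listing these in domain order gives D G F I B E C H A.

D G F I B E C H A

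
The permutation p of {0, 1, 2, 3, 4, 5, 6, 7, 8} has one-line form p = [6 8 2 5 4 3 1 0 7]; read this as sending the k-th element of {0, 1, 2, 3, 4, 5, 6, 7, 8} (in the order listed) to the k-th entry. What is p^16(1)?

8

Tracing 1 → 8 → … returns to 1 after 5 steps, so 1 lies in a 5-cycle (0 6 1 8 7).
Powers repeat with period 5 on this cycle, and 16 mod 5 = 1, so p^16(1) = p^1(1).
Stepping 1 place around the cycle: 1 → 8.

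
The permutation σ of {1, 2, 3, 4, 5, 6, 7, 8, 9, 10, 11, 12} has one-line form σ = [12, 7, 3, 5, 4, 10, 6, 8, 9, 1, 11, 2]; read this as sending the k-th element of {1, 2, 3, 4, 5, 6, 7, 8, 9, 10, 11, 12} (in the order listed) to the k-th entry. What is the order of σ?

6

Decomposing into disjoint cycles gives cycle lengths 6, 2, 1, 1, 1, 1.
The order is lcm(6, 2) = 6.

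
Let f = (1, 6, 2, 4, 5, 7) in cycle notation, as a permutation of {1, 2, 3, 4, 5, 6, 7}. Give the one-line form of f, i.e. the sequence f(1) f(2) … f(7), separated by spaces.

Reading each image from the cycles: 1→6, 2→4, 3→3, 4→5, 5→7, 6→2, 7→1.
Listing these in domain order gives 6 4 3 5 7 2 1.

6 4 3 5 7 2 1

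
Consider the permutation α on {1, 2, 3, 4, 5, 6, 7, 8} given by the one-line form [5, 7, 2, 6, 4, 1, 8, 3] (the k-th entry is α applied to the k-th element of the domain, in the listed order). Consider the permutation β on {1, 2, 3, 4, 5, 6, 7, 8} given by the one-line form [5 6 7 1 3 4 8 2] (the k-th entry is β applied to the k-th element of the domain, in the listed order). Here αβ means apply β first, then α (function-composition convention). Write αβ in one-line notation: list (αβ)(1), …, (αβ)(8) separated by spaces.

4 1 8 5 2 6 3 7

(αβ)(x) = α(β(x)). Computing each image: α(β(1)) = α(5) = 4, α(β(2)) = α(6) = 1, α(β(3)) = α(7) = 8, α(β(4)) = α(1) = 5, α(β(5)) = α(3) = 2, α(β(6)) = α(4) = 6, α(β(7)) = α(8) = 3, α(β(8)) = α(2) = 7.
Hence αβ = [4 1 8 5 2 6 3 7].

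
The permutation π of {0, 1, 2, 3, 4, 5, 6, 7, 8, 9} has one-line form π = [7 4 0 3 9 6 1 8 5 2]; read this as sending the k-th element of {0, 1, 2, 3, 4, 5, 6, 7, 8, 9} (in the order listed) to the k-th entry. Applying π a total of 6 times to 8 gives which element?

2

Tracing 8 → 5 → … returns to 8 after 9 steps, so 8 lies in a 9-cycle (0, 7, 8, 5, 6, 1, 4, 9, 2).
Stepping 6 places around the cycle: 8 → 5 → 6 → 1 → 4 → 9 → 2.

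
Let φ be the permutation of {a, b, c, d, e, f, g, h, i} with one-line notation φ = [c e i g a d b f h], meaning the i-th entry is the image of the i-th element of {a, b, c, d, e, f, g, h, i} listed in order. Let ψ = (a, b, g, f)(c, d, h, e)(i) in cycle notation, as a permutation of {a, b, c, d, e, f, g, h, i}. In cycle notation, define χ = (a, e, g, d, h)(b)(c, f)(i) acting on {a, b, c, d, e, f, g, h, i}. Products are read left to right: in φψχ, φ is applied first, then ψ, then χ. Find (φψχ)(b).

f

(φψχ)(b) = χ(ψ(φ(b))). φ(b) = e, then ψ(e) = c, then χ(c) = f, so the result is f.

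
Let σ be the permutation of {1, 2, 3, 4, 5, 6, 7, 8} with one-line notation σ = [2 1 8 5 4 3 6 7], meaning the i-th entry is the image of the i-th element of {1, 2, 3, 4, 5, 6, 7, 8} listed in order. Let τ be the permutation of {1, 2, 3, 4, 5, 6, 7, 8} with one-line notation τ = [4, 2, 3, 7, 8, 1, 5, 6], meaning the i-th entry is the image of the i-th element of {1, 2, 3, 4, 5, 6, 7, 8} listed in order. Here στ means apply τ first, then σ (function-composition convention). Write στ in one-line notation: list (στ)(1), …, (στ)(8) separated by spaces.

5 1 8 6 7 2 4 3

For each element, apply τ then σ: 1 → 4 → 5; 2 → 2 → 1; 3 → 3 → 8; 4 → 7 → 6; 5 → 8 → 7; 6 → 1 → 2; 7 → 5 → 4; 8 → 6 → 3.
Collecting the images, στ = [5 1 8 6 7 2 4 3].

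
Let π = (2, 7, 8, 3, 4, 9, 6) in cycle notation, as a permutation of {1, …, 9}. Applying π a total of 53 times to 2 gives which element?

2 lies in the 7-cycle (2, 7, 8, 3, 4, 9, 6).
On a 7-cycle, π^7 is the identity, so π^53 = π^4 there (53 ≡ 4 mod 7).
Advancing 4 steps from 2: 2 → 7 → 8 → 3 → 4.

4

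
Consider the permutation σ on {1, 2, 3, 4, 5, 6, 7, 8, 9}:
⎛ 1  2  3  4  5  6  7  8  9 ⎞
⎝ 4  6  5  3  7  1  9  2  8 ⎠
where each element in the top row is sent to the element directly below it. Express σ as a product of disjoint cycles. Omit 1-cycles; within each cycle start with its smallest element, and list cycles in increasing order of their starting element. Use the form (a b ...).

(1 4 3 5 7 9 8 2 6)

From 1: 1 → 4 → 3 → 5 → 7 → 9 → 8 → 2 → 6 → 1, closing the cycle (1 4 3 5 7 9 8 2 6).
Repeating from the next unused element and collecting all non-trivial cycles gives (1 4 3 5 7 9 8 2 6).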